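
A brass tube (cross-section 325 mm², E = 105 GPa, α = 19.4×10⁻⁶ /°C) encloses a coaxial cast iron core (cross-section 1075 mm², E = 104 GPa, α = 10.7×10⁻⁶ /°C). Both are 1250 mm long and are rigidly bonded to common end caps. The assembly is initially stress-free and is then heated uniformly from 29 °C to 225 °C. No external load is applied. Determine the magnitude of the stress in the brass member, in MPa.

σ ≈ 137 MPa (compressive)

Both members must finish at the same length. With the larger α, the brass tends to over-expand; the plates restrain it, putting the brass in compression and the cast iron in tension. With no external load the two internal forces are equal and opposite, magnitude P.
Setting the final lengths equal and cancelling L: (α₁ − α₂)ΔT = P/(A₁E₁) + P/(A₂E₂).
|α₁ − α₂|·ΔT = 8.7×10⁻⁶ × 196 = 0.001705.
1/(A₁E₁) + 1/(A₂E₂) = 1/(325×105×10³) + 1/(1075×104×10³) = 3.825×10⁻⁸ N⁻¹.
So P = 0.001705 / 3.825×10⁻⁸ = 44.58 kN.
σ_{brass} = P/A₁ = 44580/325 = 137.2 MPa, compressive.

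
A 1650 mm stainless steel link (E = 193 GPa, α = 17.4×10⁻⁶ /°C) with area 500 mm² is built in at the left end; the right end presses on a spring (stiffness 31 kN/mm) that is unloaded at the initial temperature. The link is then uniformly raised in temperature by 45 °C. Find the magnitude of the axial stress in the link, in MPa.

σ ≈ 52.4 MPa (compressive)

If the spring were absent the link would lengthen by αΔT L = 17.4×10⁻⁶ × 45 × 1650 = 1.292 mm.
Let P be the compressive force at the spring. The link shortens elastically by PL/(AE) and the spring compresses by P/k; together these equal δ_free.
So P = δ_free / [L/(AE) + 1/k] = 1.292 / [ 1650/(500×193×10³) + 1/(31×10³) ].
P = 1.292 / 4.936×10⁻⁵ = 26180 N.
σ = P/A = 26180/500 = 52.35 MPa.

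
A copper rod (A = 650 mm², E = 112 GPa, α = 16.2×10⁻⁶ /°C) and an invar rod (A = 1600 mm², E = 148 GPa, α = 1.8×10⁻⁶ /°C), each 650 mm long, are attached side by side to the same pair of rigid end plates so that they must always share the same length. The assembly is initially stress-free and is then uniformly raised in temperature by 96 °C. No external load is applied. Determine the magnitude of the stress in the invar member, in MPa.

Equilibrium of a rigid end plate with no external load gives equal and opposite internal forces ±P in the two members. Since α_{copper} > α_{invar}, heating drives the copper into compression and the invar into tension.
Equating the net (thermal + elastic) strains gives |α₁ − α₂|·ΔT = P·[1/(A₁E₁) + 1/(A₂E₂)].
|α₁ − α₂|·ΔT = 14.4×10⁻⁶ × 96 = 0.001382.
1/(A₁E₁) + 1/(A₂E₂) = 1/(650×112×10³) + 1/(1600×148×10³) = 1.796×10⁻⁸ N⁻¹.
P = 0.001382 / 1.796×10⁻⁸ = 76970 N = 76.97 kN.
σ_{invar} = P/A₂ = 76970/1600 = 48.11 MPa, tensile.

σ ≈ 48.1 MPa (tensile)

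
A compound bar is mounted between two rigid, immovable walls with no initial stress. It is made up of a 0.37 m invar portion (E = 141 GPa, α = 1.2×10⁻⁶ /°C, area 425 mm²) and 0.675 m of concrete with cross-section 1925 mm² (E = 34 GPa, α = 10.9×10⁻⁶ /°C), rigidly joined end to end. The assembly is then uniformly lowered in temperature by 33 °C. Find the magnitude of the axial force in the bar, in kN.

P ≈ 15.6 kN (tensile)

Free thermal contraction of the whole bar: Σ αᵢΔT Lᵢ = 1.2×10⁻⁶×33×370 + 10.9×10⁻⁶×33×675 = 0.2574 mm.
Since the ends are fixed, an axial force P builds up, equal in every segment, with P · Σ Lᵢ/(AᵢEᵢ) = δ_free.
The series flexibility is Σ Lᵢ/(AᵢEᵢ) = 370/(425×141×10³) + 675/(1925×34×10³) = 1.649×10⁻⁵ mm/N.
So P = 0.2574 / 1.649×10⁻⁵ = 15.61 kN, tensile.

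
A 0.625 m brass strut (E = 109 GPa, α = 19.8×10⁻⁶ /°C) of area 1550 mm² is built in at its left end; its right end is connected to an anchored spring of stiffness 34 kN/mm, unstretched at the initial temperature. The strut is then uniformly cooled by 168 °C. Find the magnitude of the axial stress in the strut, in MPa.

σ ≈ 40.5 MPa (tensile)

The unrestrained thermal change is αΔT L = 19.8×10⁻⁶ × 168 × 625 = 2.079 mm.
With a force P in the spring, the elastic change of the strut is PL/(AE) and that of the spring is P/k; compatibility requires their sum to equal δ_free.
P [ L/(AE) + 1/k ] = δ_free → P [ 625/(1550×109×10³) + 1/(34×10³) ] = 2.079.
P = 2.079 / 3.311×10⁻⁵ = 62790 N.
σ = P/A = 62790/1550 = 40.51 MPa.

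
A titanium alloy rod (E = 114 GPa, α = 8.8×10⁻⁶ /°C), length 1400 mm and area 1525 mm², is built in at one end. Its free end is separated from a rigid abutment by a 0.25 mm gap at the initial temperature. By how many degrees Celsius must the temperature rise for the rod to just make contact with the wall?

ΔT ≈ 20.3 °C

The gap closes when αΔT L = 0.25 mm, since the rod is still unstressed at that instant.
So ΔT = g/(αL) = 0.25/(8.8×10⁻⁶ × 1400) = 20.29 °C.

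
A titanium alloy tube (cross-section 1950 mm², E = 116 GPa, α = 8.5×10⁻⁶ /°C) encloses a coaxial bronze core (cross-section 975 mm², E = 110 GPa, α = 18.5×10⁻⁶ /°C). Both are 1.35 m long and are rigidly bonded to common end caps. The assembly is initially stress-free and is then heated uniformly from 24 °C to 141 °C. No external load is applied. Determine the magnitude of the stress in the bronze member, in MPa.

σ ≈ 87.3 MPa (compressive)

Equilibrium of a rigid end plate with no external load gives equal and opposite internal forces ±P in the two members. Since α_{bronze} > α_{titanium alloy}, heating drives the bronze into compression and the titanium alloy into tension.
Compatibility of the two members (thermal + elastic change equal): (α₁ − α₂)ΔT = P·[1/(A₁E₁) + 1/(A₂E₂)].
|α₁ − α₂|·ΔT = 10×10⁻⁶ × 117 = 0.00117.
1/(A₁E₁) + 1/(A₂E₂) = 1/(1950×116×10³) + 1/(975×110×10³) = 1.374×10⁻⁸ N⁻¹.
P = 0.00117 / 1.374×10⁻⁸ = 85120 N = 85.12 kN.
σ_{bronze} = P/A₂ = 85120/975 = 87.31 MPa, compressive.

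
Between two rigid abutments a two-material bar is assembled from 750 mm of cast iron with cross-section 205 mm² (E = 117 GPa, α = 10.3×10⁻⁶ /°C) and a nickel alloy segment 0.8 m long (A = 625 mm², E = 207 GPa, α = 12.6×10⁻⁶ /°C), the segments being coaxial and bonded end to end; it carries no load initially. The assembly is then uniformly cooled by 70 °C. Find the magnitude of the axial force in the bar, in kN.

With the walls removed the bar would change length by δ_free = Σ αᵢΔT Lᵢ = 10.3×10⁻⁶×70×750 + 12.6×10⁻⁶×70×800 = 1.246 mm.
Since the ends are fixed, an axial force P builds up, equal in every segment, with P · Σ Lᵢ/(AᵢEᵢ) = δ_free.
Σ Lᵢ/(AᵢEᵢ) = 750/(205×117×10³) + 800/(625×207×10³) = 3.745×10⁻⁵ mm/N.
P = 1.246 / 3.745×10⁻⁵ = 33280 N = 33.28 kN, tensile.

P ≈ 33.3 kN (tensile)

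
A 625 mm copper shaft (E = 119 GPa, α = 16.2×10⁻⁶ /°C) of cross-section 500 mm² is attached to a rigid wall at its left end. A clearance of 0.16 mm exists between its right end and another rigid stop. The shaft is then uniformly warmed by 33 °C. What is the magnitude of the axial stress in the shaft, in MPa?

Unrestrained expansion: δ_free = αΔT L = 16.2×10⁻⁶ × 33 × 625 = 0.3341 mm.
This exceeds the 0.16 mm gap, so the wall pushes back. The portion of expansion that must be recovered elastically is δ_free − gap = 0.3341 − 0.16 = 0.1741 mm.
That suppressed elongation corresponds to σ = E·Δ/L = 119×10³ × 0.1741/625 = 33.15 MPa.

σ ≈ 33.2 MPa (compressive)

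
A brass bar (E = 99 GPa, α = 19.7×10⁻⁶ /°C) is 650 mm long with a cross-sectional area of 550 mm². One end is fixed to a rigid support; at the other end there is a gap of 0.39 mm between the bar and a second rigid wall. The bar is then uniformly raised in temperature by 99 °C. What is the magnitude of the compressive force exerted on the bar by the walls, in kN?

P ≈ 73.5 kN

Unrestrained expansion: δ_free = αΔT L = 19.7×10⁻⁶ × 99 × 650 = 1.268 mm.
This exceeds the 0.39 mm gap, so the wall pushes back. The portion of expansion that must be recovered elastically is δ_free − gap = 1.268 − 0.39 = 0.8777 mm.
Compatibility: PL/(AE) = 0.8777 mm, so σ = P/A = E × (0.8777/650) = 133.7 MPa.
Force on the wall = σA = 133.7 × 550 mm² = 73.52 kN.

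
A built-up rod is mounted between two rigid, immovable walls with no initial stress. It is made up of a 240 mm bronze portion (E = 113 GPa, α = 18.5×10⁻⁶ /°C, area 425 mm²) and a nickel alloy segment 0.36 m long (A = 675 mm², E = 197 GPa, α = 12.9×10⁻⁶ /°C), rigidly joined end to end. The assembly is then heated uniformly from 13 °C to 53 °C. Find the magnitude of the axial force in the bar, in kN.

P ≈ 47.2 kN (compressive)

With the walls removed the bar would change length by δ_free = Σ αᵢΔT Lᵢ = 18.5×10⁻⁶×40×240 + 12.9×10⁻⁶×40×360 = 0.3634 mm.
The walls prevent any net length change, so an axial force P (same in every segment) develops. Compatibility: P · Σ Lᵢ/(AᵢEᵢ) = δ_free.
Σ Lᵢ/(AᵢEᵢ) = 240/(425×113×10³) + 360/(675×197×10³) = 7.705×10⁻⁶ mm/N.
So P = 0.3634 / 7.705×10⁻⁶ = 47.16 kN, compressive.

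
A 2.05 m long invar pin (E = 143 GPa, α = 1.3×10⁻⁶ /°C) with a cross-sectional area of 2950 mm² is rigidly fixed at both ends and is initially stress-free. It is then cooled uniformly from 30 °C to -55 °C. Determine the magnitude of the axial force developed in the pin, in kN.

P ≈ 46.6 kN (tensile)

Full restraint means ε = 0, so the stress is σ = EαΔT = 143×10³ × 1.3×10⁻⁶ × 85 = 15.8 MPa.
P = AEαΔT = 2950 × 143×10³ × 1.3×10⁻⁶ × 85 = 46.61 kN (tensile).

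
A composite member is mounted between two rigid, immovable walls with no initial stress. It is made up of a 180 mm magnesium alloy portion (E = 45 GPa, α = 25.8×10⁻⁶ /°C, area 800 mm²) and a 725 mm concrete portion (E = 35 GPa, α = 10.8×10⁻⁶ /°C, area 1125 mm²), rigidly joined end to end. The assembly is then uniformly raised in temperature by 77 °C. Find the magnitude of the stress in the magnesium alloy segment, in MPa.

σ ≈ 51.3 MPa (compressive)

With the walls removed the bar would change length by δ_free = Σ αᵢΔT Lᵢ = 25.8×10⁻⁶×77×180 + 10.8×10⁻⁶×77×725 = 0.9605 mm.
Since the ends are fixed, an axial force P builds up, equal in every segment, with P · Σ Lᵢ/(AᵢEᵢ) = δ_free.
The series flexibility is Σ Lᵢ/(AᵢEᵢ) = 180/(800×45×10³) + 725/(1125×35×10³) = 2.341×10⁻⁵ mm/N.
P = 0.9605 / 2.341×10⁻⁵ = 41020 N = 41.02 kN, compressive.
σ_{magnesium alloy} = P / A = 41020 / 800 = 51.28 MPa.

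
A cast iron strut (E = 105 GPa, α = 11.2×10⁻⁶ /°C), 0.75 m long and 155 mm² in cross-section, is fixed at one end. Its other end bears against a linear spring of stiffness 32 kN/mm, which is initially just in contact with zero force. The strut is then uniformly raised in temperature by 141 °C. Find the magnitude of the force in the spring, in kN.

The unrestrained thermal change is αΔT L = 11.2×10⁻⁶ × 141 × 750 = 1.184 mm.
Let P be the compressive force at the spring. The strut shortens elastically by PL/(AE) and the spring compresses by P/k; together these equal δ_free.
So P = δ_free / [L/(AE) + 1/k] = 1.184 / [ 750/(155×105×10³) + 1/(32×10³) ].
P = 1.184 / 7.733×10⁻⁵ = 15320 N.

P ≈ 15.3 kN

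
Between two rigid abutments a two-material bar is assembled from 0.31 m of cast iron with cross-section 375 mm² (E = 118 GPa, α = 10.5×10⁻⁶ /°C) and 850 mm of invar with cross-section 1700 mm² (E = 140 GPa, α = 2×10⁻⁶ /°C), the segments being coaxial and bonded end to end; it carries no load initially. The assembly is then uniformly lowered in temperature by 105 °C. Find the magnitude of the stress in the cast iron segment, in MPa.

Free thermal contraction of the whole bar: Σ αᵢΔT Lᵢ = 10.5×10⁻⁶×105×310 + 2×10⁻⁶×105×850 = 0.5203 mm.
The rigid supports impose zero overall length change; the single axial force P common to all segments must satisfy P Σ Lᵢ/(AᵢEᵢ) = δ_free.
The series flexibility is Σ Lᵢ/(AᵢEᵢ) = 310/(375×118×10³) + 850/(1700×140×10³) = 1.058×10⁻⁵ mm/N.
P = 0.5203 / 1.058×10⁻⁵ = 49190 N = 49.19 kN, tensile.
σ_{cast iron} = P / A = 49190 / 375 = 131.2 MPa.

σ ≈ 131 MPa (tensile)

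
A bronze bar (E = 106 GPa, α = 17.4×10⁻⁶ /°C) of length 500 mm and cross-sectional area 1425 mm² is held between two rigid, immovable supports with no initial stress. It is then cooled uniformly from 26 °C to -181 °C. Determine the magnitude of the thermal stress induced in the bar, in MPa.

Because both ends are immovable the net strain is zero, and the suppressed thermal strain is αΔT = 17.4×10⁻⁶ × 207 = 3601.8×10⁻⁶.
σ = EαΔT = 106×10³ × 17.4×10⁻⁶ × 207 = 381.8 MPa (tensile; the bar is trying to contract).

σ ≈ 382 MPa (tensile)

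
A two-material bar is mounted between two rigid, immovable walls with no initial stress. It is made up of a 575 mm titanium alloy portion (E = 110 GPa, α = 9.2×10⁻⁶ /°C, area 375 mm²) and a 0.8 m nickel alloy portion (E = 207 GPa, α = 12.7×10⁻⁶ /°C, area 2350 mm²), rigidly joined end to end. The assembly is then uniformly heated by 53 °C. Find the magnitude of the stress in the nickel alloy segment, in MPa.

Free thermal expansion of the whole bar: Σ αᵢΔT Lᵢ = 9.2×10⁻⁶×53×575 + 12.7×10⁻⁶×53×800 = 0.8188 mm.
Since the ends are fixed, an axial force P builds up, equal in every segment, with P · Σ Lᵢ/(AᵢEᵢ) = δ_free.
Σ Lᵢ/(AᵢEᵢ) = 575/(375×110×10³) + 800/(2350×207×10³) = 1.558×10⁻⁵ mm/N.
Hence P = δ_free / Σ(L/AE) = 0.8188/1.558×10⁻⁵ = 52.54 kN (compressive).
σ_{nickel alloy} = P / A = 52540 / 2350 = 22.36 MPa.

σ ≈ 22.4 MPa (compressive)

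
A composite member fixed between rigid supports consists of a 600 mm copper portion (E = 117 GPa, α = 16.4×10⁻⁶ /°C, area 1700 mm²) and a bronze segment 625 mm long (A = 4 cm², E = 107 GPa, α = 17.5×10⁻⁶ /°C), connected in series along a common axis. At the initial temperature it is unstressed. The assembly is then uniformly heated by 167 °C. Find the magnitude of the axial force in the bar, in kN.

Free thermal expansion of the whole bar: Σ αᵢΔT Lᵢ = 16.4×10⁻⁶×167×600 + 17.5×10⁻⁶×167×625 = 3.47 mm.
Since the ends are fixed, an axial force P builds up, equal in every segment, with P · Σ Lᵢ/(AᵢEᵢ) = δ_free.
The series flexibility is Σ Lᵢ/(AᵢEᵢ) = 600/(1700×117×10³) + 625/(400×107×10³) = 1.762×10⁻⁵ mm/N.
So P = 3.47 / 1.762×10⁻⁵ = 196.9 kN, compressive.

P ≈ 197 kN (compressive)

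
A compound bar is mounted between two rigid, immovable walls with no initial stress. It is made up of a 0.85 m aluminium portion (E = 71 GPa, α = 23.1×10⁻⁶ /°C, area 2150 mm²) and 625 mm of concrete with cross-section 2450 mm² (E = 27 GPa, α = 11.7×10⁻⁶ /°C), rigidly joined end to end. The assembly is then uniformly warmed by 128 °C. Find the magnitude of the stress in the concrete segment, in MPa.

σ ≈ 93.8 MPa (compressive)

Free thermal expansion of the whole bar: Σ αᵢΔT Lᵢ = 23.1×10⁻⁶×128×850 + 11.7×10⁻⁶×128×625 = 3.449 mm.
The walls prevent any net length change, so an axial force P (same in every segment) develops. Compatibility: P · Σ Lᵢ/(AᵢEᵢ) = δ_free.
Σ Lᵢ/(AᵢEᵢ) = 850/(2150×71×10³) + 625/(2450×27×10³) = 1.502×10⁻⁵ mm/N.
P = 3.449 / 1.502×10⁻⁵ = 229700 N = 229.7 kN, compressive.
σ_{concrete} = P / A = 229700 / 2450 = 93.75 MPa.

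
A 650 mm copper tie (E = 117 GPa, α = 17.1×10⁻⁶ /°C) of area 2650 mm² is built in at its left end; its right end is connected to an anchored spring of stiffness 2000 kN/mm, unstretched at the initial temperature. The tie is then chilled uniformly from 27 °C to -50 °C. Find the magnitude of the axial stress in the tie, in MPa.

σ ≈ 124 MPa (tensile)

If the spring were absent the tie would shorten by αΔT L = 17.1×10⁻⁶ × 77 × 650 = 0.8559 mm.
Let P be the tensile force in the spring. The tie extends elastically by PL/(AE) and the spring stretches by P/k; together these equal δ_free.
So P = δ_free / [L/(AE) + 1/k] = 0.8559 / [ 650/(2650×117×10³) + 1/(2000×10³) ].
P = 0.8559 / 2.596×10⁻⁶ = 329600 N.
σ = P/A = 329600/2650 = 124.4 MPa.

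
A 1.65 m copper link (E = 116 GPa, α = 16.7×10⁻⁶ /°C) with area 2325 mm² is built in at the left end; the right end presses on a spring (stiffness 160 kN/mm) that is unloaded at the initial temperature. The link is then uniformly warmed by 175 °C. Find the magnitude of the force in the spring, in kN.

P ≈ 390 kN

If the spring were absent the link would lengthen by αΔT L = 16.7×10⁻⁶ × 175 × 1650 = 4.822 mm.
With a force P in the spring, the elastic change of the link is PL/(AE) and that of the spring is P/k; compatibility requires their sum to equal δ_free.
P [ L/(AE) + 1/k ] = δ_free → P [ 1650/(2325×116×10³) + 1/(160×10³) ] = 4.822.
P = 4.822 / 1.237×10⁻⁵ = 389900 N.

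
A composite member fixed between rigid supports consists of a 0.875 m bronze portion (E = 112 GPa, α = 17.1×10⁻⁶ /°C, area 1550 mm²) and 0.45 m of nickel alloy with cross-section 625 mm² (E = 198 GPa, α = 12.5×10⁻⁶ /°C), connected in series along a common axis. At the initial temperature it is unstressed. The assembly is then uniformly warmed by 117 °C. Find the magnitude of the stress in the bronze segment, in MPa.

σ ≈ 179 MPa (compressive)

With the walls removed the bar would change length by δ_free = Σ αᵢΔT Lᵢ = 17.1×10⁻⁶×117×875 + 12.5×10⁻⁶×117×450 = 2.409 mm.
The rigid supports impose zero overall length change; the single axial force P common to all segments must satisfy P Σ Lᵢ/(AᵢEᵢ) = δ_free.
Σ Lᵢ/(AᵢEᵢ) = 875/(1550×112×10³) + 450/(625×198×10³) = 8.677×10⁻⁶ mm/N.
P = 2.409 / 8.677×10⁻⁶ = 277600 N = 277.6 kN, compressive.
σ_{bronze} = P / A = 277600 / 1550 = 179.1 MPa.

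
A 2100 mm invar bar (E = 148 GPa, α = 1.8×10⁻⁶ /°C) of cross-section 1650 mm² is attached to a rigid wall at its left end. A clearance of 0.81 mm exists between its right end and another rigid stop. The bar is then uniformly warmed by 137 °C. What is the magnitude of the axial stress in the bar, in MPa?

If the wall were absent the bar would grow by αΔT L = 1.8×10⁻⁶ × 137 × 2100 = 0.5179 mm.
This is smaller than the 0.81 mm clearance, so the bar expands freely without reaching the stop — the stress is zero.

σ ≈ 0 MPa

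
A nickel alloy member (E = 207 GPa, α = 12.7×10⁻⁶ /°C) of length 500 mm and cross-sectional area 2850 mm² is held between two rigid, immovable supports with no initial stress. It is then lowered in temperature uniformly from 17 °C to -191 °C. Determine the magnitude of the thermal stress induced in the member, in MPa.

σ ≈ 547 MPa (tensile)

With length fixed, the mechanical strain must cancel the thermal strain αΔT = 12.7×10⁻⁶ × 208 = 2641.6×10⁻⁶.
σ = EαΔT = 207×10³ × 12.7×10⁻⁶ × 208 = 546.8 MPa (tensile; the member is trying to contract).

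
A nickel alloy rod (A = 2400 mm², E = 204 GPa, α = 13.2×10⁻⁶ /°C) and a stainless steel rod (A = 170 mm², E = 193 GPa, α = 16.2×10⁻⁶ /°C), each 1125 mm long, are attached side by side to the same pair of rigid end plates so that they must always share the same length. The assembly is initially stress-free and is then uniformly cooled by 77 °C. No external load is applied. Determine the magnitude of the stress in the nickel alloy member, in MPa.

Both members must finish at the same length. With the larger α, the stainless steel tends to over-contract; the plates restrain it, putting the stainless steel in tension and the nickel alloy in compression. With no external load the two internal forces are equal and opposite, magnitude P.
Compatibility of the two members (thermal + elastic change equal): (α₁ − α₂)ΔT = P·[1/(A₁E₁) + 1/(A₂E₂)].
|α₁ − α₂|·ΔT = 3×10⁻⁶ × 77 = 0.000231.
1/(A₁E₁) + 1/(A₂E₂) = 1/(2400×204×10³) + 1/(170×193×10³) = 3.252×10⁻⁸ N⁻¹.
So P = 0.000231 / 3.252×10⁻⁸ = 7.103 kN.
σ_{nickel alloy} = P/A₁ = 7103/2400 = 2.96 MPa, compressive.

σ ≈ 2.96 MPa (compressive)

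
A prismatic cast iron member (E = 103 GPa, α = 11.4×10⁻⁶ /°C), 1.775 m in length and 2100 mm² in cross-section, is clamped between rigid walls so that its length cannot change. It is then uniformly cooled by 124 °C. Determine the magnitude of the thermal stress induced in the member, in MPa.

σ ≈ 146 MPa (tensile)

The supports are rigid, so the total axial strain is zero. The restrained thermal strain is ε = αΔT = 11.4×10⁻⁶ × 124 = 1413.6×10⁻⁶.
Hence σ = E·αΔT = 103×10³ × 1413.6×10⁻⁶ = 145.6 MPa, tensile.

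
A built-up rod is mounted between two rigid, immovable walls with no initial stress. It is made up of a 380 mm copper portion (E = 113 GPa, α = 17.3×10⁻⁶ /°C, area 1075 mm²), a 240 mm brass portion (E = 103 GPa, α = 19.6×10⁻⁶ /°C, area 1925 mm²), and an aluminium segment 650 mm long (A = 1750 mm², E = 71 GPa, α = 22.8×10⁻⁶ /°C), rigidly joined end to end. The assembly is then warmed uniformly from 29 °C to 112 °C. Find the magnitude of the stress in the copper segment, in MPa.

Free thermal expansion of the whole bar: Σ αᵢΔT Lᵢ = 17.3×10⁻⁶×83×380 + 19.6×10⁻⁶×83×240 + 22.8×10⁻⁶×83×650 = 2.166 mm.
The rigid supports impose zero overall length change; the single axial force P common to all segments must satisfy P Σ Lᵢ/(AᵢEᵢ) = δ_free.
Σ Lᵢ/(AᵢEᵢ) = 380/(1075×113×10³) + 240/(1925×103×10³) + 650/(1750×71×10³) = 9.57×10⁻⁶ mm/N.
So P = 2.166 / 9.57×10⁻⁶ = 226.3 kN, compressive.
σ_{copper} = P / A = 226300 / 1075 = 210.6 MPa.

σ ≈ 211 MPa (compressive)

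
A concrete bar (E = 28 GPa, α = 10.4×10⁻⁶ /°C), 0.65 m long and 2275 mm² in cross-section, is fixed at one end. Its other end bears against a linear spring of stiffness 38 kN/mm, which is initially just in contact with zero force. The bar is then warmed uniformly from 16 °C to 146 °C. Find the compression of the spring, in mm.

The unrestrained thermal change is αΔT L = 10.4×10⁻⁶ × 130 × 650 = 0.8788 mm.
With a force P in the spring, the elastic change of the bar is PL/(AE) and that of the spring is P/k; compatibility requires their sum to equal δ_free.
So P = δ_free / [L/(AE) + 1/k] = 0.8788 / [ 650/(2275×28×10³) + 1/(38×10³) ].
P = 0.8788 / 3.652×10⁻⁵ = 24060 N.
Spring compression = P/k = 24060/(38×10³) = 0.6333 mm.

δ ≈ 0.633 mm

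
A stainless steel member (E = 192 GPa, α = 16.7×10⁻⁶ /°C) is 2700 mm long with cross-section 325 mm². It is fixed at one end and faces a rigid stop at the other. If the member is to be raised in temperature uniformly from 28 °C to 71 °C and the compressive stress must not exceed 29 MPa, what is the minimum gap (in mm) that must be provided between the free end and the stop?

With no wall the member would lengthen by αΔT L = 16.7×10⁻⁶ × 43 × 2700 = 1.939 mm.
A stress of 29 MPa corresponds to the wall pushing the member back by σL/E = 29×2700/(192×10³) = 0.4078 mm.
The gap must absorb the remainder: g_min = 1.939 − 0.4078 = 1.531 mm.

g ≈ 1.53 mm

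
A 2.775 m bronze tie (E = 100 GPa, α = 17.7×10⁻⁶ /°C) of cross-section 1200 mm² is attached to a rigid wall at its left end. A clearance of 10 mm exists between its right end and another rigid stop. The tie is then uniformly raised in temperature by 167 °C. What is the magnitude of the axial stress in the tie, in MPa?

σ ≈ 0 MPa

Unrestrained expansion: δ_free = αΔT L = 17.7×10⁻⁶ × 167 × 2775 = 8.203 mm.
Since δ_free = 8.2 mm is less than the 10 mm gap, the tie never touches the wall. No axial force develops.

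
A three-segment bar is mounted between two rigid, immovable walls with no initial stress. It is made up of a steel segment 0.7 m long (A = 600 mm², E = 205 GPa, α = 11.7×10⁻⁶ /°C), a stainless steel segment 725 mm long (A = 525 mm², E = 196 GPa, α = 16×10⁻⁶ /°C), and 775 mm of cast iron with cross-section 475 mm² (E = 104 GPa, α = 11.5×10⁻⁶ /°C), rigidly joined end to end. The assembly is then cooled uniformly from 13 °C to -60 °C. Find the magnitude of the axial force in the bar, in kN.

P ≈ 73.7 kN (tensile)

With the walls removed the bar would change length by δ_free = Σ αᵢΔT Lᵢ = 11.7×10⁻⁶×73×700 + 16×10⁻⁶×73×725 + 11.5×10⁻⁶×73×775 = 2.095 mm.
The rigid supports impose zero overall length change; the single axial force P common to all segments must satisfy P Σ Lᵢ/(AᵢEᵢ) = δ_free.
Σ Lᵢ/(AᵢEᵢ) = 700/(600×205×10³) + 725/(525×196×10³) + 775/(475×104×10³) = 2.842×10⁻⁵ mm/N.
So P = 2.095 / 2.842×10⁻⁵ = 73.71 kN, tensile.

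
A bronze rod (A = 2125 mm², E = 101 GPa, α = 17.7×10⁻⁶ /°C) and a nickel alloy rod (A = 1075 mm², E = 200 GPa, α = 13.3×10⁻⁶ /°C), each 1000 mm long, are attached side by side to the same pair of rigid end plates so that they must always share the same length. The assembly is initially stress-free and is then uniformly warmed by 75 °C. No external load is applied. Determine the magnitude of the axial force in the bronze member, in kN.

Both members must finish at the same length. With the larger α, the bronze tends to over-expand; the plates restrain it, putting the bronze in compression and the nickel alloy in tension. With no external load the two internal forces are equal and opposite, magnitude P.
Compatibility of the two members (thermal + elastic change equal): (α₁ − α₂)ΔT = P·[1/(A₁E₁) + 1/(A₂E₂)].
|α₁ − α₂|·ΔT = 4.4×10⁻⁶ × 75 = 0.00033.
1/(A₁E₁) + 1/(A₂E₂) = 1/(2125×101×10³) + 1/(1075×200×10³) = 9.31×10⁻⁹ N⁻¹.
So P = 0.00033 / 9.31×10⁻⁹ = 35.44 kN.

P ≈ 35.4 kN (compressive in the bronze)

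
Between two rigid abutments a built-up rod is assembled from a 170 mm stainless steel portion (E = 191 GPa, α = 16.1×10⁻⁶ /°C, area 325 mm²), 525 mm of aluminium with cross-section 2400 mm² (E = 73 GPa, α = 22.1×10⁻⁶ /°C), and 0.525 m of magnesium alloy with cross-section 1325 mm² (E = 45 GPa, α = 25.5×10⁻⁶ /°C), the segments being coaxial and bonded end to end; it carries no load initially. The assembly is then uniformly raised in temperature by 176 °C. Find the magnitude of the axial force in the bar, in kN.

P ≈ 336 kN (compressive)

If the supports were absent, the total length change would be Σ αᵢΔT Lᵢ = 16.1×10⁻⁶×176×170 + 22.1×10⁻⁶×176×525 + 25.5×10⁻⁶×176×525 = 4.88 mm.
The rigid supports impose zero overall length change; the single axial force P common to all segments must satisfy P Σ Lᵢ/(AᵢEᵢ) = δ_free.
The series flexibility is Σ Lᵢ/(AᵢEᵢ) = 170/(325×191×10³) + 525/(2400×73×10³) + 525/(1325×45×10³) = 1.454×10⁻⁵ mm/N.
Hence P = δ_free / Σ(L/AE) = 4.88/1.454×10⁻⁵ = 335.6 kN (compressive).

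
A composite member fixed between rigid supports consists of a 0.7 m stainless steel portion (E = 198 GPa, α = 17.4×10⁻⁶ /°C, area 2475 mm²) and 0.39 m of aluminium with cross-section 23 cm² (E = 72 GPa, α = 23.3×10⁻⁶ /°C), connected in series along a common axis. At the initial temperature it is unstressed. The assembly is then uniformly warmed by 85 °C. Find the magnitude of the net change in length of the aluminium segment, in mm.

|ΔL| ≈ 0.353 mm

If the supports were absent, the total length change would be Σ αᵢΔT Lᵢ = 17.4×10⁻⁶×85×700 + 23.3×10⁻⁶×85×390 = 1.808 mm.
The rigid supports impose zero overall length change; the single axial force P common to all segments must satisfy P Σ Lᵢ/(AᵢEᵢ) = δ_free.
Σ Lᵢ/(AᵢEᵢ) = 700/(2475×198×10³) + 390/(2300×72×10³) = 3.783×10⁻⁶ mm/N.
Hence P = δ_free / Σ(L/AE) = 1.808/3.783×10⁻⁶ = 477.8 kN (compressive).
For the aluminium segment, free thermal change = 23.3×10⁻⁶×85×390 = 0.7724 mm and elastic change from P = 477800×390/(2300×72×10³) = 1.125 mm; these oppose, so the net change is 0.353 mm (segment shortens).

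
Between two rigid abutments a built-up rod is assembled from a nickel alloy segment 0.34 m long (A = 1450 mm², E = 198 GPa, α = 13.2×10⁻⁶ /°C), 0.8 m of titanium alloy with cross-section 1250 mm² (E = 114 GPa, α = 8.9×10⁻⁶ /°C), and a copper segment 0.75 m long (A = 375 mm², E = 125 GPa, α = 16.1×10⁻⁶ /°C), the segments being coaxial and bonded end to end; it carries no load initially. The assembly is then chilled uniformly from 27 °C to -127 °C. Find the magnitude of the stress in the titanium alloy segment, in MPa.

If the supports were absent, the total length change would be Σ αᵢΔT Lᵢ = 13.2×10⁻⁶×154×340 + 8.9×10⁻⁶×154×800 + 16.1×10⁻⁶×154×750 = 3.647 mm.
Since the ends are fixed, an axial force P builds up, equal in every segment, with P · Σ Lᵢ/(AᵢEᵢ) = δ_free.
Σ Lᵢ/(AᵢEᵢ) = 340/(1450×198×10³) + 800/(1250×114×10³) + 750/(375×125×10³) = 2.28×10⁻⁵ mm/N.
Hence P = δ_free / Σ(L/AE) = 3.647/2.28×10⁻⁵ = 160 kN (tensile).
σ_{titanium alloy} = P / A = 160000 / 1250 = 128 MPa.

σ ≈ 128 MPa (tensile)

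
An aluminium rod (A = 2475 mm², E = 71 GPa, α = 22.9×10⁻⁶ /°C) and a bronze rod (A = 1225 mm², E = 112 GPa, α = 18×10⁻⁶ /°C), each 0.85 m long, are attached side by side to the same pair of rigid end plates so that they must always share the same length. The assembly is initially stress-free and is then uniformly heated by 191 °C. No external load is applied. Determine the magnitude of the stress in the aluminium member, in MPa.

Both members must finish at the same length. With the larger α, the aluminium tends to over-expand; the plates restrain it, putting the aluminium in compression and the bronze in tension. With no external load the two internal forces are equal and opposite, magnitude P.
Equating the net (thermal + elastic) strains gives |α₁ − α₂|·ΔT = P·[1/(A₁E₁) + 1/(A₂E₂)].
|α₁ − α₂|·ΔT = 4.9×10⁻⁶ × 191 = 0.0009359.
1/(A₁E₁) + 1/(A₂E₂) = 1/(2475×71×10³) + 1/(1225×112×10³) = 1.298×10⁻⁸ N⁻¹.
So P = 0.0009359 / 1.298×10⁻⁸ = 72.11 kN.
σ_{aluminium} = P/A₁ = 72110/2475 = 29.13 MPa, compressive.

σ ≈ 29.1 MPa (compressive)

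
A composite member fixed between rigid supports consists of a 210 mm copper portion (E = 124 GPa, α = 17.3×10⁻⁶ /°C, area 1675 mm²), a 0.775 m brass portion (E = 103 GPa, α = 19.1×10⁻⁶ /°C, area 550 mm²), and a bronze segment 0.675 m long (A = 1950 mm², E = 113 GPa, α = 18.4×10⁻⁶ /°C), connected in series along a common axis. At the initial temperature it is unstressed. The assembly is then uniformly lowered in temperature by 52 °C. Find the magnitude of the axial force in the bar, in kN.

With the walls removed the bar would change length by δ_free = Σ αᵢΔT Lᵢ = 17.3×10⁻⁶×52×210 + 19.1×10⁻⁶×52×775 + 18.4×10⁻⁶×52×675 = 1.604 mm.
The walls prevent any net length change, so an axial force P (same in every segment) develops. Compatibility: P · Σ Lᵢ/(AᵢEᵢ) = δ_free.
The series flexibility is Σ Lᵢ/(AᵢEᵢ) = 210/(1675×124×10³) + 775/(550×103×10³) + 675/(1950×113×10³) = 1.775×10⁻⁵ mm/N.
Hence P = δ_free / Σ(L/AE) = 1.604/1.775×10⁻⁵ = 90.37 kN (tensile).

P ≈ 90.4 kN (tensile)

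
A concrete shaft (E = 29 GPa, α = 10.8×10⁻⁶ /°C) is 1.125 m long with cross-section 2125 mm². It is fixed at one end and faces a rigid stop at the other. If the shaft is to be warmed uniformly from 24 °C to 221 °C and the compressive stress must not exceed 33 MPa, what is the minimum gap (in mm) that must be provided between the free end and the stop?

With no wall the shaft would lengthen by αΔT L = 10.8×10⁻⁶ × 197 × 1125 = 2.394 mm.
A stress of 33 MPa corresponds to the wall pushing the shaft back by σL/E = 33×1125/(29×10³) = 1.28 mm.
So the gap has to take up the difference, g_min = δ_free − σL/E = 2.394 − 1.28 = 1.113 mm.

g ≈ 1.11 mm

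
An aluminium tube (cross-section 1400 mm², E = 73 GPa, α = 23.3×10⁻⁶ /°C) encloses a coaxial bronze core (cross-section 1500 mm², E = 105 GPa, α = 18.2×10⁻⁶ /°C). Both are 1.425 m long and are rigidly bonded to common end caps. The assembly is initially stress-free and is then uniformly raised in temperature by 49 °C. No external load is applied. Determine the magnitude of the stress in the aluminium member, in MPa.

σ ≈ 11.1 MPa (compressive)

The aluminium has the larger α, so on heating it would change length more than the bronze if both were free. The rigid plates force a common final length, so the aluminium is put into compression and the bronze into tension, with equal and opposite forces P (no external load).
Compatibility of the two members (thermal + elastic change equal): (α₁ − α₂)ΔT = P·[1/(A₁E₁) + 1/(A₂E₂)].
|α₁ − α₂|·ΔT = 5.1×10⁻⁶ × 49 = 0.0002499.
1/(A₁E₁) + 1/(A₂E₂) = 1/(1400×73×10³) + 1/(1500×105×10³) = 1.613×10⁻⁸ N⁻¹.
P = 0.0002499 / 1.613×10⁻⁸ = 15490 N = 15.49 kN.
σ_{aluminium} = P/A₁ = 15490/1400 = 11.06 MPa, compressive.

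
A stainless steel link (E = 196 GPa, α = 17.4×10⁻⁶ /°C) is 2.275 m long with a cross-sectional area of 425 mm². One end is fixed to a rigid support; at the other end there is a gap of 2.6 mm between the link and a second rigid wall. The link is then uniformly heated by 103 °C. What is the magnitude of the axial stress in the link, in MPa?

Unrestrained expansion: δ_free = αΔT L = 17.4×10⁻⁶ × 103 × 2275 = 4.077 mm.
After closing the 2.6 mm clearance, 4.077 − 2.6 = 1.477 mm of expansion remains to be suppressed by the wall.
That suppressed elongation corresponds to σ = E·Δ/L = 196×10³ × 1.477/2275 = 127.3 MPa.

σ ≈ 127 MPa (compressive)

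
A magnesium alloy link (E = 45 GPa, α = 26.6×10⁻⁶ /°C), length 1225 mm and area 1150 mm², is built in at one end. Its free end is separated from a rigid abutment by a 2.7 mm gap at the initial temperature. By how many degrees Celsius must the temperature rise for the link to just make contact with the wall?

The gap closes when αΔT L = 2.7 mm, since the link is still unstressed at that instant.
ΔT = 2.7 / (26.6×10⁻⁶ × 1225) = 82.86 °C.

ΔT ≈ 82.9 °C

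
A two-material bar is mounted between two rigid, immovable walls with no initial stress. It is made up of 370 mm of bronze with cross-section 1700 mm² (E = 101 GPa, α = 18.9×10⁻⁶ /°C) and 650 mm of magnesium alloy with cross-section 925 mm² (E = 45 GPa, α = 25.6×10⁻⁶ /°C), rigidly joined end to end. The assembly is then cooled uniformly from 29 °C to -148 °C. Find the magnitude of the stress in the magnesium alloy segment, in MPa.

Free thermal contraction of the whole bar: Σ αᵢΔT Lᵢ = 18.9×10⁻⁶×177×370 + 25.6×10⁻⁶×177×650 = 4.183 mm.
The walls prevent any net length change, so an axial force P (same in every segment) develops. Compatibility: P · Σ Lᵢ/(AᵢEᵢ) = δ_free.
Σ Lᵢ/(AᵢEᵢ) = 370/(1700×101×10³) + 650/(925×45×10³) = 1.777×10⁻⁵ mm/N.
P = 4.183 / 1.777×10⁻⁵ = 235400 N = 235.4 kN, tensile.
σ_{magnesium alloy} = P / A = 235400 / 925 = 254.5 MPa.

σ ≈ 254 MPa (tensile)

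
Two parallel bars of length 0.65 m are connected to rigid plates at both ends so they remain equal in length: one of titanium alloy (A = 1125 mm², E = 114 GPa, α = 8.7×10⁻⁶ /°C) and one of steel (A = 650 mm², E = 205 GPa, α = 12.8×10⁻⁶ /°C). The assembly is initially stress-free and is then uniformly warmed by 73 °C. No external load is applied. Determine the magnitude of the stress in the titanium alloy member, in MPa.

σ ≈ 17.4 MPa (tensile)

The steel has the larger α, so on heating it would change length more than the titanium alloy if both were free. The rigid plates force a common final length, so the steel is put into compression and the titanium alloy into tension, with equal and opposite forces P (no external load).
Setting the final lengths equal and cancelling L: (α₁ − α₂)ΔT = P/(A₁E₁) + P/(A₂E₂).
|α₁ − α₂|·ΔT = 4.1×10⁻⁶ × 73 = 0.0002993.
1/(A₁E₁) + 1/(A₂E₂) = 1/(1125×114×10³) + 1/(650×205×10³) = 1.53×10⁻⁸ N⁻¹.
P = 0.0002993 / 1.53×10⁻⁸ = 19560 N = 19.56 kN.
σ_{titanium alloy} = P/A₁ = 19560/1125 = 17.39 MPa, tensile.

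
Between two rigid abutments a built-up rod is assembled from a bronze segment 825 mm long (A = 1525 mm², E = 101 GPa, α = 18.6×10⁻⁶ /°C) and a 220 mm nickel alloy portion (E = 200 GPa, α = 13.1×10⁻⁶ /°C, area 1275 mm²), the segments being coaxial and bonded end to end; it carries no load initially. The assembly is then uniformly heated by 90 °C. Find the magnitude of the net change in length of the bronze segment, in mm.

|ΔL| ≈ 0.0318 mm

With the walls removed the bar would change length by δ_free = Σ αᵢΔT Lᵢ = 18.6×10⁻⁶×90×825 + 13.1×10⁻⁶×90×220 = 1.64 mm.
Since the ends are fixed, an axial force P builds up, equal in every segment, with P · Σ Lᵢ/(AᵢEᵢ) = δ_free.
The series flexibility is Σ Lᵢ/(AᵢEᵢ) = 825/(1525×101×10³) + 220/(1275×200×10³) = 6.219×10⁻⁶ mm/N.
P = 1.64 / 6.219×10⁻⁶ = 263800 N = 263.8 kN, compressive.
For the bronze segment, free thermal change = 18.6×10⁻⁶×90×825 = 1.381 mm and elastic change from P = 263800×825/(1525×101×10³) = 1.413 mm; these oppose, so the net change is 0.0318 mm (segment shortens).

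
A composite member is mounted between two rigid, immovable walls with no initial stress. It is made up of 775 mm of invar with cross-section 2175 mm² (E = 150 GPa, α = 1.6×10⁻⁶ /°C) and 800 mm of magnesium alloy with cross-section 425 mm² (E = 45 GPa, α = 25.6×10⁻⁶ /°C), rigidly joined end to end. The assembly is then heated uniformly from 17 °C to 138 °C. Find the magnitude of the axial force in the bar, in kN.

With the walls removed the bar would change length by δ_free = Σ αᵢΔT Lᵢ = 1.6×10⁻⁶×121×775 + 25.6×10⁻⁶×121×800 = 2.628 mm.
The rigid supports impose zero overall length change; the single axial force P common to all segments must satisfy P Σ Lᵢ/(AᵢEᵢ) = δ_free.
The series flexibility is Σ Lᵢ/(AᵢEᵢ) = 775/(2175×150×10³) + 800/(425×45×10³) = 4.421×10⁻⁵ mm/N.
P = 2.628 / 4.421×10⁻⁵ = 59450 N = 59.45 kN, compressive.

P ≈ 59.5 kN (compressive)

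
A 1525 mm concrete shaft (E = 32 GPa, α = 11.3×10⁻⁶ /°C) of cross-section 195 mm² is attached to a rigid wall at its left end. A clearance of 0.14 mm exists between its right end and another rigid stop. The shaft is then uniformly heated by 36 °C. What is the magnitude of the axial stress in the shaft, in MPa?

Unrestrained expansion: δ_free = αΔT L = 11.3×10⁻⁶ × 36 × 1525 = 0.6204 mm.
The gap closes (δ_free > 0.14 mm) and the wall then resists a further 0.6204 − 0.14 = 0.4804 mm of expansion.
Compatibility: PL/(AE) = 0.4804 mm, so σ = P/A = E × (0.4804/1525) = 10.08 MPa.

σ ≈ 10.1 MPa (compressive)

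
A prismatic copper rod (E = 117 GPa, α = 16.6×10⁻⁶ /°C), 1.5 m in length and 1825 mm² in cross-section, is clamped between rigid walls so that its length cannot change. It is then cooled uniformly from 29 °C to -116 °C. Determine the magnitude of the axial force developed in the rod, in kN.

P ≈ 514 kN (tensile)

Full restraint means ε = 0, so the stress is σ = EαΔT = 117×10³ × 16.6×10⁻⁶ × 145 = 281.6 MPa.
P = AEαΔT = 1825 × 117×10³ × 16.6×10⁻⁶ × 145 = 514 kN (tensile).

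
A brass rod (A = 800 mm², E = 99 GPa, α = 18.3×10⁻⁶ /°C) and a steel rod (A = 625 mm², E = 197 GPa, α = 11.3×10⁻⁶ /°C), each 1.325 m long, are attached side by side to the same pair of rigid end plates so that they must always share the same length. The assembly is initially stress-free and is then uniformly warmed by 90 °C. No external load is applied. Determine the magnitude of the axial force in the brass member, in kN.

P ≈ 30.4 kN (compressive in the brass)

Equilibrium of a rigid end plate with no external load gives equal and opposite internal forces ±P in the two members. Since α_{brass} > α_{steel}, heating drives the brass into compression and the steel into tension.
Compatibility of the two members (thermal + elastic change equal): (α₁ − α₂)ΔT = P·[1/(A₁E₁) + 1/(A₂E₂)].
|α₁ − α₂|·ΔT = 7×10⁻⁶ × 90 = 0.00063.
1/(A₁E₁) + 1/(A₂E₂) = 1/(800×99×10³) + 1/(625×197×10³) = 2.075×10⁻⁸ N⁻¹.
P = 0.00063 / 2.075×10⁻⁸ = 30360 N = 30.36 kN.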